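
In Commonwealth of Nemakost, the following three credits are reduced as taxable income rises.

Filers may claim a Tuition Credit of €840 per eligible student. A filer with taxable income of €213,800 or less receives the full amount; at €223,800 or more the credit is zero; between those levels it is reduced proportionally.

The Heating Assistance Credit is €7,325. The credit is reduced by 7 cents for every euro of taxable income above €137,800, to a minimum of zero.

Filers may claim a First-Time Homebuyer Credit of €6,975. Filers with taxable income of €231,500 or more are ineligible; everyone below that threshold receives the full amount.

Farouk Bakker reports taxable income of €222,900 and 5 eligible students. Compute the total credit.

€8,721

Tuition Credit: base = 5 × €840 = €4,200. €222,900 is €9,100 into a €10,000 phase-out range, leaving 900/10,000 of the credit: €4,200 × 900/10,000 = €378.
Heating Assistance Credit: 7% of the €85,100 excess over €137,800 is €5,957; credit = €7,325 − €5,957 = €1,368.
First-Time Homebuyer Credit: €222,900 is below the €231,500 cutoff, so the full €6,975 applies.
Total: €378 + €1,368 + €6,975 = €8,721.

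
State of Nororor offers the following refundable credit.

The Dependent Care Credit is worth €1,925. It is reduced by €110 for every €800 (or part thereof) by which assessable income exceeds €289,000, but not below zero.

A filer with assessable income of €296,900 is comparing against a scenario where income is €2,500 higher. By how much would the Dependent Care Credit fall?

At €296,900 — income exceeds €289,000 by €7,900, which is 10 full-or-partial €800 increments; reduction = 10 × €110 = €1,100, leaving €825.
At €299,400 — income exceeds €289,000 by €10,400, which is 13 full-or-partial €800 increments; reduction = 13 × €110 = €1,430, leaving €495.
Lost: €825 − €495 = €330.

€330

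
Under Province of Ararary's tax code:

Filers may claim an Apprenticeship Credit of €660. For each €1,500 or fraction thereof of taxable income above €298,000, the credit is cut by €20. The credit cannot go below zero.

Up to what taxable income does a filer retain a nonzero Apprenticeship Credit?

After 32 increments the reduction is 32 × €20 = €640, leaving €20; one more increment wipes it out. Increment 32 ends at excess 32 × €1,500 = €48,000, so the highest qualifying income is €298,000 + €48,000 = €346,000.

€346,000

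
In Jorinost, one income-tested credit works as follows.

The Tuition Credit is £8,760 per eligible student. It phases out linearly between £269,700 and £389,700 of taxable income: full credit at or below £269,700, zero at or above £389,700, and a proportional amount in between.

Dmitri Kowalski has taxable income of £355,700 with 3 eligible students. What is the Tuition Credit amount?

£7,446

Tuition Credit: base = 3 × £8,760 = £26,280. £355,700 is £86,000 into a £120,000 phase-out range, leaving 34,000/120,000 of the credit: £26,280 × 34,000/120,000 = £7,446.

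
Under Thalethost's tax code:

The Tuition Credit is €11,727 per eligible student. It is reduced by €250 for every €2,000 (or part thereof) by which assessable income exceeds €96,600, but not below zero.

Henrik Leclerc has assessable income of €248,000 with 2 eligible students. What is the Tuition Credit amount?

Tuition Credit: base = 2 × €11,727 = €23,454. income exceeds €96,600 by €151,400, which is 76 full-or-partial €2,000 increments; reduction = 76 × €250 = €19,000, leaving €4,454.

€4,454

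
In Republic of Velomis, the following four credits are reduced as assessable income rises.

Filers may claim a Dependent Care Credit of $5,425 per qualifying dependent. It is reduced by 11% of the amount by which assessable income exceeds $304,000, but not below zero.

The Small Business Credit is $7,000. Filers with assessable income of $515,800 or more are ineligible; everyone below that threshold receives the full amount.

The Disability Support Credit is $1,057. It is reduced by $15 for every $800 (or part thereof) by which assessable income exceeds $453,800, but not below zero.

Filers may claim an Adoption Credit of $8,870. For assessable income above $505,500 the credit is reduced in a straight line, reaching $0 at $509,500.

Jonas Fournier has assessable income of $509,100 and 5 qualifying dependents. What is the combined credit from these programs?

$12,458

Dependent Care Credit: base = 5 × $5,425 = $27,125. 11% of the $205,100 excess over $304,000 is $22,561; credit = $27,125 − $22,561 = $4,564.
Small Business Credit: $509,100 is below the $515,800 cutoff, so the full $7,000 applies.
Disability Support Credit: income exceeds $453,800 by $55,300, which is 70 full-or-partial $800 increments; reduction = 70 × $15 = $1,050, leaving $7.
Adoption Credit: $509,100 is $3,600 into a $4,000 phase-out range, leaving 400/4,000 of the credit: $8,870 × 400/4,000 = $887.
Total: $4,564 + $7,000 + $7 + $887 = $12,458.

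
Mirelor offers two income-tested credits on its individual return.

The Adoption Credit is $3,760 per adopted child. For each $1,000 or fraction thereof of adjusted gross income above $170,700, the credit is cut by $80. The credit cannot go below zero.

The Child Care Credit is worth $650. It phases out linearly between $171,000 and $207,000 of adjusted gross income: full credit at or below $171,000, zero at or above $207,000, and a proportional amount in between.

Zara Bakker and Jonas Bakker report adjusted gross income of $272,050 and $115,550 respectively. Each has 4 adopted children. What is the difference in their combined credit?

$8,810

Zara ($272,050): Adoption Credit: base = 4 × $3,760 = $15,040. income exceeds $170,700 by $101,350, which is 102 full-or-partial $1,000 increments; reduction = 102 × $80 = $8,160, leaving $6,880. Child Care Credit: $272,050 is at or above $207,000, so the credit is $0. total $6,880 + $0 = $6,880
Jonas ($115,550): Adoption Credit: base = 4 × $3,760 = $15,040. $115,550 is at or below the $170,700 threshold, so the full $15,040 applies. Child Care Credit: $115,550 is at or below the $171,000 threshold, so the full $650 applies. total $15,040 + $650 = $15,690
Difference: |$6,880 − $15,690| = $8,810.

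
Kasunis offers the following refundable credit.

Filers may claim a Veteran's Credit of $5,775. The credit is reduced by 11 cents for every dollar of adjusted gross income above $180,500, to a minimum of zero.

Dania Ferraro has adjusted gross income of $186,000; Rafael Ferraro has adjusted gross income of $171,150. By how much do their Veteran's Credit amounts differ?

$605

Dania ($186,000): Veteran's Credit: 11% of the $5,500 excess over $180,500 is $605; credit = $5,775 − $605 = $5,170.
Rafael ($171,150): Veteran's Credit: $171,150 is at or below the $180,500 threshold, so the full $5,775 applies.
Difference: |$5,170 − $5,775| = $605.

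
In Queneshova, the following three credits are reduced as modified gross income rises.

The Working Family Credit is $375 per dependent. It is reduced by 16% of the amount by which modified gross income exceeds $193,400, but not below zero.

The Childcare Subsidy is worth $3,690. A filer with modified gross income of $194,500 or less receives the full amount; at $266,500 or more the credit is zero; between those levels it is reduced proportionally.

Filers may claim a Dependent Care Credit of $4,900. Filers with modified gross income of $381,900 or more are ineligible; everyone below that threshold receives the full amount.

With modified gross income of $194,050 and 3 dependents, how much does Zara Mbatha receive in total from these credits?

Working Family Credit: base = 3 × $375 = $1,125. 16% of the $650 excess over $193,400 is $104; credit = $1,125 − $104 = $1,021.
Childcare Subsidy: $194,050 is at or below the $194,500 threshold, so the full $3,690 applies.
Dependent Care Credit: $194,050 is below the $381,900 cutoff, so the full $4,900 applies.
Total: $1,021 + $3,690 + $4,900 = $9,611.

$9,611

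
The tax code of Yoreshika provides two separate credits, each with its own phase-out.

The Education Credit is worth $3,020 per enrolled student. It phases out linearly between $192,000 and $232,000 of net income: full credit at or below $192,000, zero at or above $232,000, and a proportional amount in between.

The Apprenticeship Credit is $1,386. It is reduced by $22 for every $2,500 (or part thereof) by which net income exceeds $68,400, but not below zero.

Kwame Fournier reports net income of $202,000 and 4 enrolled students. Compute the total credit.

Education Credit: base = 4 × $3,020 = $12,080. $202,000 is $10,000 into a $40,000 phase-out range, leaving 30,000/40,000 of the credit: $12,080 × 30,000/40,000 = $9,060.
Apprenticeship Credit: income exceeds $68,400 by $133,600, which is 54 full-or-partial $2,500 increments; reduction = 54 × $22 = $1,188, leaving $198.
Total: $9,060 + $198 = $9,258.

$9,258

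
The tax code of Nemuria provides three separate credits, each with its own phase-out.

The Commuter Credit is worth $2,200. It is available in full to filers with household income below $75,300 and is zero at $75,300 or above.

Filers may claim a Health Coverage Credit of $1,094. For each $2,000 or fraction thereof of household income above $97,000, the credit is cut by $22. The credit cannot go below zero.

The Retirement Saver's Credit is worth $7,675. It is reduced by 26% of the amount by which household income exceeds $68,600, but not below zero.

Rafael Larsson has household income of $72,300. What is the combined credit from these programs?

Commuter Credit: $72,300 is below the $75,300 cutoff, so the full $2,200 applies.
Health Coverage Credit: $72,300 is at or below the $97,000 threshold, so the full $1,094 applies.
Retirement Saver's Credit: 26% of the $3,700 excess over $68,600 is $962; credit = $7,675 − $962 = $6,713.
Total: $2,200 + $1,094 + $6,713 = $10,007.

$10,007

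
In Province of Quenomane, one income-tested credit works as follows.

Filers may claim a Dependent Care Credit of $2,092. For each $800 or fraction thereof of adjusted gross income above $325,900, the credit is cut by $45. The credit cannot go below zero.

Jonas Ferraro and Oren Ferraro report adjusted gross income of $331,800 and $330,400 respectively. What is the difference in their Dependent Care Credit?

$90

Jonas ($331,800): Dependent Care Credit: income exceeds $325,900 by $5,900, which is 8 full-or-partial $800 increments; reduction = 8 × $45 = $360, leaving $1,732.
Oren ($330,400): Dependent Care Credit: income exceeds $325,900 by $4,500, which is 6 full-or-partial $800 increments; reduction = 6 × $45 = $270, leaving $1,822.
Difference: |$1,732 − $1,822| = $90.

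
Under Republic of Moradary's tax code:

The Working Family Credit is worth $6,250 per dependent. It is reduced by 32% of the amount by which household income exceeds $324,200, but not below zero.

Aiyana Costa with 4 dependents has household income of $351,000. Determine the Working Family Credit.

$16,424

Working Family Credit: base = 4 × $6,250 = $25,000. 32% of the $26,800 excess over $324,200 is $8,576; credit = $25,000 − $8,576 = $16,424.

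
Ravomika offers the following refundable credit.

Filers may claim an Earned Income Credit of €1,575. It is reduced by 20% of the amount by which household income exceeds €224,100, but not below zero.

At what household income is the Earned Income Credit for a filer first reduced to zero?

€231,975

The credit falls by 20% of each euro above €224,100, so it reaches zero when the excess is €1,575 / 20% = €7,875: income = €224,100 + €7,875 = €231,975.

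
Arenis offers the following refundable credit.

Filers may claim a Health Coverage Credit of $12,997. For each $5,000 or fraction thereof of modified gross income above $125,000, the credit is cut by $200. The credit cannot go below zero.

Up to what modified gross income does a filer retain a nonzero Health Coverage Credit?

$445,000

After 64 increments the reduction is 64 × $200 = $12,800, leaving $197; one more increment wipes it out. Increment 64 ends at excess 64 × $5,000 = $320,000, so the highest qualifying income is $125,000 + $320,000 = $445,000.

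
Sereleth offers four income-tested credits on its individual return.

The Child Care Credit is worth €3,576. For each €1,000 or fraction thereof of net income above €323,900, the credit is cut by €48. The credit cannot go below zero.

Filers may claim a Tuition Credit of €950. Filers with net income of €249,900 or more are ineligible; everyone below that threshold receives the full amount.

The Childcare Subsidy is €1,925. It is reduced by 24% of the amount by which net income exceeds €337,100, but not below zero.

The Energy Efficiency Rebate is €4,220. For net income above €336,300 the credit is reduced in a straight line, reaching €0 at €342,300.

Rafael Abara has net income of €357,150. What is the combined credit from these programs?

Child Care Credit: income exceeds €323,900 by €33,250, which is 34 full-or-partial €1,000 increments; reduction = 34 × €48 = €1,632, leaving €1,944.
Tuition Credit: €357,150 meets or exceeds the €249,900 cutoff, so the credit is €0.
Childcare Subsidy: 24% of the €20,050 excess over €337,100 is €4,812 ≥ base, so the credit is €0.
Energy Efficiency Rebate: €357,150 is at or above €342,300, so the credit is €0.
Total: €1,944 + €0 + €0 + €0 = €1,944.

€1,944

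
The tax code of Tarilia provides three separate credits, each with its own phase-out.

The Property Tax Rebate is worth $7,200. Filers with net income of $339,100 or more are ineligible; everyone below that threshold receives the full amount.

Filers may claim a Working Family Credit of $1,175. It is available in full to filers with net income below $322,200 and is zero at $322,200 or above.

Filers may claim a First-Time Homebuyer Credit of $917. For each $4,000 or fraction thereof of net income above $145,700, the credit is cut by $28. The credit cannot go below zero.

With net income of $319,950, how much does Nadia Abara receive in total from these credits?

$8,375

Property Tax Rebate: $319,950 is below the $339,100 cutoff, so the full $7,200 applies.
Working Family Credit: $319,950 is below the $322,200 cutoff, so the full $1,175 applies.
First-Time Homebuyer Credit: income exceeds $145,700 by $174,250 → 44 increments × $28 = $1,232 ≥ base, so the credit is $0.
Total: $7,200 + $1,175 + $0 = $8,375.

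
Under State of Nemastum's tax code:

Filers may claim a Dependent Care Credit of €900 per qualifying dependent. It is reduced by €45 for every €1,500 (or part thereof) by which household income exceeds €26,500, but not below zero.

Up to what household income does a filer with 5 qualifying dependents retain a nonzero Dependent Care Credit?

Full credit = 5 × €900 = €4,500.
After 99 increments the reduction is 99 × €45 = €4,455, leaving €45; one more increment wipes it out. Increment 99 ends at excess 99 × €1,500 = €148,500, so the highest qualifying income is €26,500 + €148,500 = €175,000.

€175,000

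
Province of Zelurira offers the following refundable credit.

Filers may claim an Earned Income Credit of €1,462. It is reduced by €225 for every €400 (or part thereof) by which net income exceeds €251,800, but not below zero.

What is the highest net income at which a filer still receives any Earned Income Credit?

€254,200

After 6 increments the reduction is 6 × €225 = €1,350, leaving €112; one more increment wipes it out. Increment 6 ends at excess 6 × €400 = €2,400, so the highest qualifying income is €251,800 + €2,400 = €254,200.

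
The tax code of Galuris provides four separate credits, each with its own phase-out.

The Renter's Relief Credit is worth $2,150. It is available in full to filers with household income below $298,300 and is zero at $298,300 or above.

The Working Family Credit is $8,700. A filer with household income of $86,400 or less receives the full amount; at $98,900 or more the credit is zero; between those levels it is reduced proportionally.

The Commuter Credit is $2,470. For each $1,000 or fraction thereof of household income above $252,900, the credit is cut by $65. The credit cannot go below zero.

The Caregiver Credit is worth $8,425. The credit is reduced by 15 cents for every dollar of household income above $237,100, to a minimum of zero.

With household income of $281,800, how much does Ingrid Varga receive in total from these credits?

Renter's Relief Credit: $281,800 is below the $298,300 cutoff, so the full $2,150 applies.
Working Family Credit: $281,800 is at or above $98,900, so the credit is $0.
Commuter Credit: income exceeds $252,900 by $28,900, which is 29 full-or-partial $1,000 increments; reduction = 29 × $65 = $1,885, leaving $585.
Caregiver Credit: 15% of the $44,700 excess over $237,100 is $6,705; credit = $8,425 − $6,705 = $1,720.
Total: $2,150 + $0 + $585 + $1,720 = $4,455.

$4,455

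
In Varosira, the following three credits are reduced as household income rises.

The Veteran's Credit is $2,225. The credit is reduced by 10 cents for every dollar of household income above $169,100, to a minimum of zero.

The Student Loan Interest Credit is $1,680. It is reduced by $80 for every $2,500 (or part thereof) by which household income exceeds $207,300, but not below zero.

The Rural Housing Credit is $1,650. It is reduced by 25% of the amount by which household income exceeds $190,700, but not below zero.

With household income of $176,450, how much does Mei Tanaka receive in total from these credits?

Veteran's Credit: 10% of the $7,350 excess over $169,100 is $735; credit = $2,225 − $735 = $1,490.
Student Loan Interest Credit: $176,450 is at or below the $207,300 threshold, so the full $1,680 applies.
Rural Housing Credit: $176,450 is at or below the $190,700 threshold, so the full $1,650 applies.
Total: $1,490 + $1,680 + $1,650 = $4,820.

$4,820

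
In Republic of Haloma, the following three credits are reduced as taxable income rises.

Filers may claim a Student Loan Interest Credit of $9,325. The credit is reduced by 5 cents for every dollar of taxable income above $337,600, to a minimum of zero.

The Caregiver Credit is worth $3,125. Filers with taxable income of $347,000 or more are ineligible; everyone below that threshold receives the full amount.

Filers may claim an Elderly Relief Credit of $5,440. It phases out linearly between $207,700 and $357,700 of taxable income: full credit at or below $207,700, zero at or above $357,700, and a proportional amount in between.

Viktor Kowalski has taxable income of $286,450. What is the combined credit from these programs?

$15,034

Student Loan Interest Credit: $286,450 is at or below the $337,600 threshold, so the full $9,325 applies.
Caregiver Credit: $286,450 is below the $347,000 cutoff, so the full $3,125 applies.
Elderly Relief Credit: $286,450 is $78,750 into a $150,000 phase-out range, leaving 71,250/150,000 of the credit: $5,440 × 71,250/150,000 = $2,584.
Total: $9,325 + $3,125 + $2,584 = $15,034.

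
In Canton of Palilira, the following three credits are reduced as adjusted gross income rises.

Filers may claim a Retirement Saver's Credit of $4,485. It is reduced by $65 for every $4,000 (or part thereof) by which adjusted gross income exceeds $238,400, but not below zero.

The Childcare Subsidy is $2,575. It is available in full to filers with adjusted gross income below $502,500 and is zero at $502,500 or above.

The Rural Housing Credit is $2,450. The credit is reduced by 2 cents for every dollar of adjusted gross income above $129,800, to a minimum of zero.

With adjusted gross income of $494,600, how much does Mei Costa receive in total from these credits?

$2,835

Retirement Saver's Credit: income exceeds $238,400 by $256,200, which is 65 full-or-partial $4,000 increments; reduction = 65 × $65 = $4,225, leaving $260.
Childcare Subsidy: $494,600 is below the $502,500 cutoff, so the full $2,575 applies.
Rural Housing Credit: 2% of the $364,800 excess over $129,800 is $7,296 ≥ base, so the credit is $0.
Total: $260 + $2,575 + $0 = $2,835.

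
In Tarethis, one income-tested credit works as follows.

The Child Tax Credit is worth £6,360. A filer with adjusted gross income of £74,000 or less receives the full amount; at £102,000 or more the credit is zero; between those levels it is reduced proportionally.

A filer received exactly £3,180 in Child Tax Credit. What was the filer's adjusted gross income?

£3,180 is 3,180/6,360 of the full £6,360, so 3,180/6,360 of the £28,000 range has been used: income = £74,000 + £28,000 × 3,180/6,360 = £88,000.

£88,000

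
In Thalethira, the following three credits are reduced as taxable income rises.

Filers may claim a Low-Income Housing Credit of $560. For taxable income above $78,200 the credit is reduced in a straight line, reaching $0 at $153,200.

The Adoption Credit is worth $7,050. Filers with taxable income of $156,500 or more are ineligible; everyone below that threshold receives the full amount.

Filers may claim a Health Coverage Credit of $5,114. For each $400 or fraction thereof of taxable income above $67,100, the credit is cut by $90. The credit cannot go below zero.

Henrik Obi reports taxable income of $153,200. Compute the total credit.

Low-Income Housing Credit: $153,200 is at or above $153,200, so the credit is $0.
Adoption Credit: $153,200 is below the $156,500 cutoff, so the full $7,050 applies.
Health Coverage Credit: income exceeds $67,100 by $86,100 → 216 increments × $90 = $19,440 ≥ base, so the credit is $0.
Total: $0 + $7,050 + $0 = $7,050.

$7,050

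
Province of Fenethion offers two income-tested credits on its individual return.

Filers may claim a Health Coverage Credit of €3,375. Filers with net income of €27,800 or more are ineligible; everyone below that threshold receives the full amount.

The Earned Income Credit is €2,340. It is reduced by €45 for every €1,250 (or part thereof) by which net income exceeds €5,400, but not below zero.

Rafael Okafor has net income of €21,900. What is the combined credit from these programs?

Health Coverage Credit: €21,900 is below the €27,800 cutoff, so the full €3,375 applies.
Earned Income Credit: income exceeds €5,400 by €16,500, which is 14 full-or-partial €1,250 increments; reduction = 14 × €45 = €630, leaving €1,710.
Total: €3,375 + €1,710 = €5,085.

€5,085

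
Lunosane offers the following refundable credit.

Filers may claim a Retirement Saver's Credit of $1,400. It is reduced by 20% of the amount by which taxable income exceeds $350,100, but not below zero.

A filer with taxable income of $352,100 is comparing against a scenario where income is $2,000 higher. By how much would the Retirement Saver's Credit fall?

$400

At $352,100 — 20% of the $2,000 excess over $350,100 is $400; credit = $1,400 − $400 = $1,000.
At $354,100 — 20% of the $4,000 excess over $350,100 is $800; credit = $1,400 − $800 = $600.
Lost: $1,000 − $600 = $400.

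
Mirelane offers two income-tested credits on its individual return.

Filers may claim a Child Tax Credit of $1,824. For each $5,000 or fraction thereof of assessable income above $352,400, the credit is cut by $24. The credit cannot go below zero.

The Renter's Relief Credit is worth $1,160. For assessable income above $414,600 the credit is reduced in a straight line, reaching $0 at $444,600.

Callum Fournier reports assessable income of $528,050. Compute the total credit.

$960

Child Tax Credit: income exceeds $352,400 by $175,650, which is 36 full-or-partial $5,000 increments; reduction = 36 × $24 = $864, leaving $960.
Renter's Relief Credit: $528,050 is at or above $444,600, so the credit is $0.
Total: $960 + $0 = $960.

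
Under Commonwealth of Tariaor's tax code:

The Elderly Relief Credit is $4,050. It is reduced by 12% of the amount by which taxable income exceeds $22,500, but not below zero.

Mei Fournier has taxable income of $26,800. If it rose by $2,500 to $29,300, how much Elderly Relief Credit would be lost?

$300

At $26,800 — 12% of the $4,300 excess over $22,500 is $516; credit = $4,050 − $516 = $3,534.
At $29,300 — 12% of the $6,800 excess over $22,500 is $816; credit = $4,050 − $816 = $3,234.
Lost: $3,534 − $3,234 = $300.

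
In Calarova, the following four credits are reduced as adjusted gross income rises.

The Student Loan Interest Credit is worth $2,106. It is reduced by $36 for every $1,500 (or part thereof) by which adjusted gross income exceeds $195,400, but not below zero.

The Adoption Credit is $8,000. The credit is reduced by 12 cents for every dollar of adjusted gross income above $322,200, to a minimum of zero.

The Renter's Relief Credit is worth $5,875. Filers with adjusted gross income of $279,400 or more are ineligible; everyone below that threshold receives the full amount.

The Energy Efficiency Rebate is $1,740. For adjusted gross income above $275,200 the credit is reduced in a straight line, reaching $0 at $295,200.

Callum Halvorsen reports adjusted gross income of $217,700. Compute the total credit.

$17,181

Student Loan Interest Credit: income exceeds $195,400 by $22,300, which is 15 full-or-partial $1,500 increments; reduction = 15 × $36 = $540, leaving $1,566.
Adoption Credit: $217,700 is at or below the $322,200 threshold, so the full $8,000 applies.
Renter's Relief Credit: $217,700 is below the $279,400 cutoff, so the full $5,875 applies.
Energy Efficiency Rebate: $217,700 is at or below the $275,200 threshold, so the full $1,740 applies.
Total: $1,566 + $8,000 + $5,875 + $1,740 = $17,181.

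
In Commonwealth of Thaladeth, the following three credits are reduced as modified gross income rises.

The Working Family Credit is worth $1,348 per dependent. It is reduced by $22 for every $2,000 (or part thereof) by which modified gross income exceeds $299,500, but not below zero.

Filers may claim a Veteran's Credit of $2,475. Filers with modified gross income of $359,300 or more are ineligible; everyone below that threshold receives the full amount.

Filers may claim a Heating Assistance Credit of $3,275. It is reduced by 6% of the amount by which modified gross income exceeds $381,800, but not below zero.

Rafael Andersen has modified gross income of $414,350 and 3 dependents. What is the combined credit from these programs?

Working Family Credit: base = 3 × $1,348 = $4,044. income exceeds $299,500 by $114,850, which is 58 full-or-partial $2,000 increments; reduction = 58 × $22 = $1,276, leaving $2,768.
Veteran's Credit: $414,350 meets or exceeds the $359,300 cutoff, so the credit is $0.
Heating Assistance Credit: 6% of the $32,550 excess over $381,800 is $1,953; credit = $3,275 − $1,953 = $1,322.
Total: $2,768 + $0 + $1,322 = $4,090.

$4,090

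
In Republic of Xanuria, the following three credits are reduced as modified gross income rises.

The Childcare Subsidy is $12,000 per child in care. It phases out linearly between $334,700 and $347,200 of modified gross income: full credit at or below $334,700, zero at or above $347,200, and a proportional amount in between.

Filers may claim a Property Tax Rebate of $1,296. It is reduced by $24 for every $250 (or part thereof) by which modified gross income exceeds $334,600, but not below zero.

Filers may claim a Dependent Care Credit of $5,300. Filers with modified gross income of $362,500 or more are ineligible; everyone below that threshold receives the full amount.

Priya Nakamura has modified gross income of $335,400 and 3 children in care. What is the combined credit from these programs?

Childcare Subsidy: base = 3 × $12,000 = $36,000. $335,400 is $700 into a $12,500 phase-out range, leaving 11,800/12,500 of the credit: $36,000 × 11,800/12,500 = $33,984.
Property Tax Rebate: income exceeds $334,600 by $800, which is 4 full-or-partial $250 increments; reduction = 4 × $24 = $96, leaving $1,200.
Dependent Care Credit: $335,400 is below the $362,500 cutoff, so the full $5,300 applies.
Total: $33,984 + $1,200 + $5,300 = $40,484.

$40,484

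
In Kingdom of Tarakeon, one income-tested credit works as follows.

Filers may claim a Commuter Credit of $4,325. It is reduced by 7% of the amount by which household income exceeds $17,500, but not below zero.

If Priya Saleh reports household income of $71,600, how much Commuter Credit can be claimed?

$538

Commuter Credit: 7% of the $54,100 excess over $17,500 is $3,787; credit = $4,325 − $3,787 = $538.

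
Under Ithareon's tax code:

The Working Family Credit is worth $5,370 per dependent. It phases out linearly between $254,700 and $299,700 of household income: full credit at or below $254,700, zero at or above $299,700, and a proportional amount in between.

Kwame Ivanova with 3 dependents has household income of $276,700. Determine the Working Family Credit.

Working Family Credit: base = 3 × $5,370 = $16,110. $276,700 is $22,000 into a $45,000 phase-out range, leaving 23,000/45,000 of the credit: $16,110 × 23,000/45,000 = $8,234.

$8,234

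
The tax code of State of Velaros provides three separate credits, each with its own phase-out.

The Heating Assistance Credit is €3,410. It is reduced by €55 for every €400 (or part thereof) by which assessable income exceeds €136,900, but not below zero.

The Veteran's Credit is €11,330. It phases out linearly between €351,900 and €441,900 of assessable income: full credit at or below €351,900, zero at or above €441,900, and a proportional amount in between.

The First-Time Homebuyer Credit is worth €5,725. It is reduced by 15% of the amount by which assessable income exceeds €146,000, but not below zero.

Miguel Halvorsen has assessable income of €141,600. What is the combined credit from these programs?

€19,805

Heating Assistance Credit: income exceeds €136,900 by €4,700, which is 12 full-or-partial €400 increments; reduction = 12 × €55 = €660, leaving €2,750.
Veteran's Credit: €141,600 is at or below the €351,900 threshold, so the full €11,330 applies.
First-Time Homebuyer Credit: €141,600 is at or below the €146,000 threshold, so the full €5,725 applies.
Total: €2,750 + €11,330 + €5,725 = €19,805.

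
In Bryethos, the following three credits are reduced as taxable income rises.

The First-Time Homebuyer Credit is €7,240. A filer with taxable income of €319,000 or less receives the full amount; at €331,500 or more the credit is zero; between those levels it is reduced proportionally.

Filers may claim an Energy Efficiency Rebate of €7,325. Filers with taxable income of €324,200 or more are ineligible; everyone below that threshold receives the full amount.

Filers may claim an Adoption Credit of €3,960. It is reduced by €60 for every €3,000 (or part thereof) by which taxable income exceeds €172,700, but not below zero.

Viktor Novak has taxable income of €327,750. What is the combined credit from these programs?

First-Time Homebuyer Credit: €327,750 is €8,750 into a €12,500 phase-out range, leaving 3,750/12,500 of the credit: €7,240 × 3,750/12,500 = €2,172.
Energy Efficiency Rebate: €327,750 meets or exceeds the €324,200 cutoff, so the credit is €0.
Adoption Credit: income exceeds €172,700 by €155,050, which is 52 full-or-partial €3,000 increments; reduction = 52 × €60 = €3,120, leaving €840.
Total: €2,172 + €0 + €840 = €3,012.

€3,012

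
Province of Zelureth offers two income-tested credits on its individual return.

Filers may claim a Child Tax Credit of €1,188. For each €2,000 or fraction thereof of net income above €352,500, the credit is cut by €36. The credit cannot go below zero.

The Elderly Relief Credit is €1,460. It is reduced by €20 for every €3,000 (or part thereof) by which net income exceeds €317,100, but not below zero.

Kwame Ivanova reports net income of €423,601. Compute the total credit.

€740

Child Tax Credit: income exceeds €352,500 by €71,101 → 36 increments × €36 = €1,296 ≥ base, so the credit is €0.
Elderly Relief Credit: income exceeds €317,100 by €106,501, which is 36 full-or-partial €3,000 increments; reduction = 36 × €20 = €720, leaving €740.
Total: €0 + €740 = €740.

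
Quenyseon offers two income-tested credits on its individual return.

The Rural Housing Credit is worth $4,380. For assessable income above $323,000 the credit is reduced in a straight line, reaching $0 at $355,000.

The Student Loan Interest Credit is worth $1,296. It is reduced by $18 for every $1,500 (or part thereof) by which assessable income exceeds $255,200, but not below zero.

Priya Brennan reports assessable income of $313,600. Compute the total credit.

$4,974

Rural Housing Credit: $313,600 is at or below the $323,000 threshold, so the full $4,380 applies.
Student Loan Interest Credit: income exceeds $255,200 by $58,400, which is 39 full-or-partial $1,500 increments; reduction = 39 × $18 = $702, leaving $594.
Total: $4,380 + $594 = $4,974.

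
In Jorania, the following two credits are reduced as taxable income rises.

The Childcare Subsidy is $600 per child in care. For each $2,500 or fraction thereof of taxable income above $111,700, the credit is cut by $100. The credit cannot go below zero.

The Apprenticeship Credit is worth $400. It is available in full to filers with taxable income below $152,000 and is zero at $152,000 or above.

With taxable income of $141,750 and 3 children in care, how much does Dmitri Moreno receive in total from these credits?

Childcare Subsidy: base = 3 × $600 = $1,800. income exceeds $111,700 by $30,050, which is 13 full-or-partial $2,500 increments; reduction = 13 × $100 = $1,300, leaving $500.
Apprenticeship Credit: $141,750 is below the $152,000 cutoff, so the full $400 applies.
Total: $500 + $400 = $900.

$900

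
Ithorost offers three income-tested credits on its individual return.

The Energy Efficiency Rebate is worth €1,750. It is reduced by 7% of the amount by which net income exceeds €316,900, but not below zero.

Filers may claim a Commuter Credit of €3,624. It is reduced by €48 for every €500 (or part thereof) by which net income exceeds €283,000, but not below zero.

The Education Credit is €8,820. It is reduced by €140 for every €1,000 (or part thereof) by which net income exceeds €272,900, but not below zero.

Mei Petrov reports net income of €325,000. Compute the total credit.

Energy Efficiency Rebate: 7% of the €8,100 excess over €316,900 is €567; credit = €1,750 − €567 = €1,183.
Commuter Credit: income exceeds €283,000 by €42,000 → 84 increments × €48 = €4,032 ≥ base, so the credit is €0.
Education Credit: income exceeds €272,900 by €52,100, which is 53 full-or-partial €1,000 increments; reduction = 53 × €140 = €7,420, leaving €1,400.
Total: €1,183 + €0 + €1,400 = €2,583.

€2,583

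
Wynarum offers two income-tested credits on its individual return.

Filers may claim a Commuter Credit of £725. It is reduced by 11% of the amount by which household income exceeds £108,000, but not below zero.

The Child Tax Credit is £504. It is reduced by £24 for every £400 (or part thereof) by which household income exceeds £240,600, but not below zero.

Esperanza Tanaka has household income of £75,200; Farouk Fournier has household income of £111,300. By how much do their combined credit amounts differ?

£363

Esperanza (£75,200): Commuter Credit: £75,200 is at or below the £108,000 threshold, so the full £725 applies. Child Tax Credit: £75,200 is at or below the £240,600 threshold, so the full £504 applies. total £725 + £504 = £1,229
Farouk (£111,300): Commuter Credit: 11% of the £3,300 excess over £108,000 is £363; credit = £725 − £363 = £362. Child Tax Credit: £111,300 is at or below the £240,600 threshold, so the full £504 applies. total £362 + £504 = £866
Difference: |£1,229 − £866| = £363.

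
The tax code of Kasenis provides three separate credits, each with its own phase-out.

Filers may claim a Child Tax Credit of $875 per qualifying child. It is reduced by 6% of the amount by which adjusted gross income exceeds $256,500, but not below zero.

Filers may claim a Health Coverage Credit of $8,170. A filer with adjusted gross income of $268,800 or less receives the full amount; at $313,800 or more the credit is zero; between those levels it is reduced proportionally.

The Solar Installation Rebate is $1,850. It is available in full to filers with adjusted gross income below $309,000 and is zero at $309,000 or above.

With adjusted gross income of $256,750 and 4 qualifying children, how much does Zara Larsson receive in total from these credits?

$13,505

Child Tax Credit: base = 4 × $875 = $3,500. 6% of the $250 excess over $256,500 is $15; credit = $3,500 − $15 = $3,485.
Health Coverage Credit: $256,750 is at or below the $268,800 threshold, so the full $8,170 applies.
Solar Installation Rebate: $256,750 is below the $309,000 cutoff, so the full $1,850 applies.
Total: $3,485 + $8,170 + $1,850 = $13,505.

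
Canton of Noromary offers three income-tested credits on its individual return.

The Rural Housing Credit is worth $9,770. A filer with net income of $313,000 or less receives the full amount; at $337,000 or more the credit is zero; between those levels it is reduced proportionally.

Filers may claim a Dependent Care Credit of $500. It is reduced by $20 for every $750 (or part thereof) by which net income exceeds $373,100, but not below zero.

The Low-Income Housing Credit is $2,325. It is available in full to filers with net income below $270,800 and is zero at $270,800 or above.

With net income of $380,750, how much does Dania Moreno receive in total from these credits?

$280

Rural Housing Credit: $380,750 is at or above $337,000, so the credit is $0.
Dependent Care Credit: income exceeds $373,100 by $7,650, which is 11 full-or-partial $750 increments; reduction = 11 × $20 = $220, leaving $280.
Low-Income Housing Credit: $380,750 meets or exceeds the $270,800 cutoff, so the credit is $0.
Total: $0 + $280 + $0 = $280.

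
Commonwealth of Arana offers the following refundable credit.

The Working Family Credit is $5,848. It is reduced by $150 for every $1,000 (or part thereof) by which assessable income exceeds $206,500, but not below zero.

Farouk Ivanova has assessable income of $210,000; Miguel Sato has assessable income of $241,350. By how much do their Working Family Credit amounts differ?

$4,650

Farouk ($210,000): Working Family Credit: income exceeds $206,500 by $3,500, which is 4 full-or-partial $1,000 increments; reduction = 4 × $150 = $600, leaving $5,248.
Miguel ($241,350): Working Family Credit: income exceeds $206,500 by $34,850, which is 35 full-or-partial $1,000 increments; reduction = 35 × $150 = $5,250, leaving $598.
Difference: |$5,248 − $598| = $4,650.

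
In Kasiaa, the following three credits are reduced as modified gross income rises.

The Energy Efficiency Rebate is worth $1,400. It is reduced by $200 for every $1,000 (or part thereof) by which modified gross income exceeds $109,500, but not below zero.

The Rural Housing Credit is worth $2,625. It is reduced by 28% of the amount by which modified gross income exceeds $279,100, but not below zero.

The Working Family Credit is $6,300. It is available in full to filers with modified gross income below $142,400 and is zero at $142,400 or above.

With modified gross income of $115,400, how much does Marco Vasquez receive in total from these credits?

Energy Efficiency Rebate: income exceeds $109,500 by $5,900, which is 6 full-or-partial $1,000 increments; reduction = 6 × $200 = $1,200, leaving $200.
Rural Housing Credit: $115,400 is at or below the $279,100 threshold, so the full $2,625 applies.
Working Family Credit: $115,400 is below the $142,400 cutoff, so the full $6,300 applies.
Total: $200 + $2,625 + $6,300 = $9,125.

$9,125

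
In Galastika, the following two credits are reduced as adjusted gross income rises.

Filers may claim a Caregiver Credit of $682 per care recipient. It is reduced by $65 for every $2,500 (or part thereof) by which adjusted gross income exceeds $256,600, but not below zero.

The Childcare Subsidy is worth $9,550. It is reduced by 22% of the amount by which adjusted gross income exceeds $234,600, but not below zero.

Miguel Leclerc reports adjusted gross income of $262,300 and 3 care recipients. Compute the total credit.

Caregiver Credit: base = 3 × $682 = $2,046. income exceeds $256,600 by $5,700, which is 3 full-or-partial $2,500 increments; reduction = 3 × $65 = $195, leaving $1,851.
Childcare Subsidy: 22% of the $27,700 excess over $234,600 is $6,094; credit = $9,550 − $6,094 = $3,456.
Total: $1,851 + $3,456 = $5,307.

$5,307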